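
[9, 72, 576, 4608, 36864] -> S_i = 9*8^i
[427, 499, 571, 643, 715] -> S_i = 427 + 72*i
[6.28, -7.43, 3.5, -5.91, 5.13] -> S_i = Random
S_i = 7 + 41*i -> [7, 48, 89, 130, 171]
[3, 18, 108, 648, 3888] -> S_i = 3*6^i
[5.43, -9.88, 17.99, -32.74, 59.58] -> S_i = 5.43*(-1.82)^i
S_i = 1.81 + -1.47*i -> [1.81, 0.34, -1.13, -2.6, -4.07]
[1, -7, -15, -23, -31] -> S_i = 1 + -8*i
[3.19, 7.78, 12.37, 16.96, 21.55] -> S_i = 3.19 + 4.59*i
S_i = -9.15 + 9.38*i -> [-9.15, 0.23, 9.61, 18.99, 28.37]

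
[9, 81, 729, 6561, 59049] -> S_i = 9*9^i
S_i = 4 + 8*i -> [4, 12, 20, 28, 36]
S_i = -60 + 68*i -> [-60, 8, 76, 144, 212]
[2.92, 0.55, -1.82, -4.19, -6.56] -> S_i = 2.92 + -2.37*i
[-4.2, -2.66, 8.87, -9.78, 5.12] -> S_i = Random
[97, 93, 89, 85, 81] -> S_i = 97 + -4*i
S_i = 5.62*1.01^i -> [5.62, 5.68, 5.73, 5.79, 5.85]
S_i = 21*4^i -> [21, 84, 336, 1344, 5376]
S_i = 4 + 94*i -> [4, 98, 192, 286, 380]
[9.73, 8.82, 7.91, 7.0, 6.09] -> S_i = 9.73 + -0.91*i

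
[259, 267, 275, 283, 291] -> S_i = 259 + 8*i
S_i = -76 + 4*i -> [-76, -72, -68, -64, -60]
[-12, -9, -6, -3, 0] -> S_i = -12 + 3*i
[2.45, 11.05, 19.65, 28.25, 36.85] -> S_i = 2.45 + 8.60*i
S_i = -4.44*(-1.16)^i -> [-4.44, 5.15, -5.97, 6.93, -8.04]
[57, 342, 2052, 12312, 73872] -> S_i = 57*6^i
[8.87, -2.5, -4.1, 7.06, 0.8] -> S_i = Random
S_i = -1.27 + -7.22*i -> [-1.27, -8.49, -15.71, -22.93, -30.15]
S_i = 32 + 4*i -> [32, 36, 40, 44, 48]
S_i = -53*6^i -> [-53, -318, -1908, -11448, -68688]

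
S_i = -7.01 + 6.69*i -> [-7.01, -0.32, 6.37, 13.06, 19.75]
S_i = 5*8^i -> [5, 40, 320, 2560, 20480]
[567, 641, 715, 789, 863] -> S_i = 567 + 74*i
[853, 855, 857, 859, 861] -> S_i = 853 + 2*i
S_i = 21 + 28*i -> [21, 49, 77, 105, 133]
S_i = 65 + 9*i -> [65, 74, 83, 92, 101]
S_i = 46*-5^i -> [46, -230, 1150, -5750, 28750]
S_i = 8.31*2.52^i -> [8.31, 20.94, 52.77, 132.98, 335.12]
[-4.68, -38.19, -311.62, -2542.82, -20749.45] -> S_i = -4.68*8.16^i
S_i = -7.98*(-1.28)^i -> [-7.98, 10.21, -13.07, 16.74, -21.42]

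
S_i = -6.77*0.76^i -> [-6.77, -5.15, -3.91, -2.97, -2.26]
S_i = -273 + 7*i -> [-273, -266, -259, -252, -245]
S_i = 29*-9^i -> [29, -261, 2349, -21141, 190269]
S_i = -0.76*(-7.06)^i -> [-0.76, 5.37, -37.88, 267.44, -1888.13]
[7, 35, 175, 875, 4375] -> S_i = 7*5^i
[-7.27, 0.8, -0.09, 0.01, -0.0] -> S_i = -7.27*(-0.11)^i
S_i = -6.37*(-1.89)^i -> [-6.37, 12.04, -22.75, 43.01, -81.28]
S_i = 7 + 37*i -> [7, 44, 81, 118, 155]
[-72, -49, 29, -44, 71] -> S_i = Random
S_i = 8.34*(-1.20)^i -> [8.34, -10.01, 12.01, -14.41, 17.29]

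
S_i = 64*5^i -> [64, 320, 1600, 8000, 40000]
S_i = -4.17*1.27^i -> [-4.17, -5.3, -6.73, -8.54, -10.85]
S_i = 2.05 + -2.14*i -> [2.05, -0.09, -2.23, -4.37, -6.51]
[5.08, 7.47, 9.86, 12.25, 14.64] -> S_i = 5.08 + 2.39*i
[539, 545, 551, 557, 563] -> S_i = 539 + 6*i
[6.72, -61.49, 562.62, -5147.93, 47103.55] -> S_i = 6.72*(-9.15)^i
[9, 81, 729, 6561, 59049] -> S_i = 9*9^i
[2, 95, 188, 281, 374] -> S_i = 2 + 93*i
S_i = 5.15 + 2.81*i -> [5.15, 7.96, 10.77, 13.58, 16.39]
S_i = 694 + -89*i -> [694, 605, 516, 427, 338]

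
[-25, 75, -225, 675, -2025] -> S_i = -25*-3^i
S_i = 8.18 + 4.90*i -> [8.18, 13.08, 17.98, 22.88, 27.78]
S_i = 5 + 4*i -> [5, 9, 13, 17, 21]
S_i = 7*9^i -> [7, 63, 567, 5103, 45927]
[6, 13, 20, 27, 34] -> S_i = 6 + 7*i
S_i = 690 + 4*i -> [690, 694, 698, 702, 706]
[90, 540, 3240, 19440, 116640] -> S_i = 90*6^i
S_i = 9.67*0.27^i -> [9.67, 2.61, 0.7, 0.19, 0.05]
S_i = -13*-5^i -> [-13, 65, -325, 1625, -8125]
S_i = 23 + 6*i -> [23, 29, 35, 41, 47]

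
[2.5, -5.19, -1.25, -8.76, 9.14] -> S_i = Random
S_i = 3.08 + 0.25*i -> [3.08, 3.33, 3.58, 3.83, 4.08]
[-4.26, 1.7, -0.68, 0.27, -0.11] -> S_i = -4.26*(-0.40)^i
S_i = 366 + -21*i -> [366, 345, 324, 303, 282]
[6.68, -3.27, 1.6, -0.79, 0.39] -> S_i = 6.68*(-0.49)^i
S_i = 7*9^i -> [7, 63, 567, 5103, 45927]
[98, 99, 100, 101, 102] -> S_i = 98 + 1*i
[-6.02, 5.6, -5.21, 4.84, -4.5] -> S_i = -6.02*(-0.93)^i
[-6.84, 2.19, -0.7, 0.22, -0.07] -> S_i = -6.84*(-0.32)^i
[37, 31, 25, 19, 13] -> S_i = 37 + -6*i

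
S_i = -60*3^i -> [-60, -180, -540, -1620, -4860]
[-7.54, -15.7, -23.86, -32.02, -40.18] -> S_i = -7.54 + -8.16*i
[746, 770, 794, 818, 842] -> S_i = 746 + 24*i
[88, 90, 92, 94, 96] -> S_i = 88 + 2*i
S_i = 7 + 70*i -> [7, 77, 147, 217, 287]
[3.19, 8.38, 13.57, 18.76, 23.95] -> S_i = 3.19 + 5.19*i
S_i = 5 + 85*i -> [5, 90, 175, 260, 345]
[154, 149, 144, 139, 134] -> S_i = 154 + -5*i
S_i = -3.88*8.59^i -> [-3.88, -33.33, -286.3, -2459.3, -21125.37]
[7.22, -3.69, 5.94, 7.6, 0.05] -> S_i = Random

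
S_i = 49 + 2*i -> [49, 51, 53, 55, 57]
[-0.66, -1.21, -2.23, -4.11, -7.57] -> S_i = -0.66*1.84^i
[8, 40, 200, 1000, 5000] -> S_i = 8*5^i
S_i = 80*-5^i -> [80, -400, 2000, -10000, 50000]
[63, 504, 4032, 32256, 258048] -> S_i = 63*8^i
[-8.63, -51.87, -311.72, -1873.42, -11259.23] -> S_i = -8.63*6.01^i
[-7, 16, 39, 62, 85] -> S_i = -7 + 23*i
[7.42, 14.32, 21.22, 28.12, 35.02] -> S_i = 7.42 + 6.90*i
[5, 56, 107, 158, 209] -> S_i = 5 + 51*i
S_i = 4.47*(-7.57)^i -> [4.47, -33.84, 256.15, -1939.08, 14678.82]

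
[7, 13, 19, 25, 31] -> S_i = 7 + 6*i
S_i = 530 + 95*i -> [530, 625, 720, 815, 910]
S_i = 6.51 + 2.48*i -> [6.51, 8.99, 11.47, 13.95, 16.43]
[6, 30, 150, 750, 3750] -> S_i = 6*5^i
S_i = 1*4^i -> [1, 4, 16, 64, 256]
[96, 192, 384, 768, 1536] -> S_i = 96*2^i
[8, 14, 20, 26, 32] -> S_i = 8 + 6*i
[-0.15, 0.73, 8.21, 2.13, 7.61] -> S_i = Random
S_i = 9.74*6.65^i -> [9.74, 64.77, 430.73, 2864.34, 19047.83]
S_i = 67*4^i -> [67, 268, 1072, 4288, 17152]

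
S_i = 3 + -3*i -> [3, 0, -3, -6, -9]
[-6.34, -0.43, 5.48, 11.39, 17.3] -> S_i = -6.34 + 5.91*i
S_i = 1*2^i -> [1, 2, 4, 8, 16]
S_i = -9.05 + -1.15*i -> [-9.05, -10.2, -11.35, -12.5, -13.65]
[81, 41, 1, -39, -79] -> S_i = 81 + -40*i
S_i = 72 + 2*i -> [72, 74, 76, 78, 80]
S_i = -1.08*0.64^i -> [-1.08, -0.69, -0.44, -0.28, -0.18]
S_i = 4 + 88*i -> [4, 92, 180, 268, 356]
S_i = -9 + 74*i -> [-9, 65, 139, 213, 287]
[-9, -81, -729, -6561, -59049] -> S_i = -9*9^i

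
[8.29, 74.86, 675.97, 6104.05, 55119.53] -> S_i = 8.29*9.03^i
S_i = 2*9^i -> [2, 18, 162, 1458, 13122]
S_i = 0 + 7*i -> [0, 7, 14, 21, 28]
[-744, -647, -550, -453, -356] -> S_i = -744 + 97*i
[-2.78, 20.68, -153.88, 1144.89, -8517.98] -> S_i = -2.78*(-7.44)^i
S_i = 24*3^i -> [24, 72, 216, 648, 1944]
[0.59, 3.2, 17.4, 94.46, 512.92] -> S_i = 0.59*5.43^i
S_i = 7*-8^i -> [7, -56, 448, -3584, 28672]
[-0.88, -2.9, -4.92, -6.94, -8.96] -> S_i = -0.88 + -2.02*i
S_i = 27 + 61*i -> [27, 88, 149, 210, 271]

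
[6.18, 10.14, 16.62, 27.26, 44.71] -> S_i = 6.18*1.64^i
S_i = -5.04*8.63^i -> [-5.04, -43.5, -375.36, -3239.39, -27955.92]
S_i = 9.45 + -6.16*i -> [9.45, 3.29, -2.87, -9.03, -15.19]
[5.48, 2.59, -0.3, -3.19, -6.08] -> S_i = 5.48 + -2.89*i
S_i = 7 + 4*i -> [7, 11, 15, 19, 23]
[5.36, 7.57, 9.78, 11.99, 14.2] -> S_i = 5.36 + 2.21*i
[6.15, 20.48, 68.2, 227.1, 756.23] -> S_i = 6.15*3.33^i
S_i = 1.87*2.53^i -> [1.87, 4.73, 11.97, 30.28, 76.62]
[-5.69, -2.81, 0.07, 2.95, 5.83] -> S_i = -5.69 + 2.88*i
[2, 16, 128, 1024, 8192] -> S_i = 2*8^i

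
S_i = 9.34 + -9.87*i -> [9.34, -0.53, -10.4, -20.27, -30.14]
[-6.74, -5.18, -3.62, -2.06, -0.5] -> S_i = -6.74 + 1.56*i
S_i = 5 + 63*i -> [5, 68, 131, 194, 257]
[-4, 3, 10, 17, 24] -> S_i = -4 + 7*i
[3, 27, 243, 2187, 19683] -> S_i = 3*9^i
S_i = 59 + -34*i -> [59, 25, -9, -43, -77]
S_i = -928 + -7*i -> [-928, -935, -942, -949, -956]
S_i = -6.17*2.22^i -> [-6.17, -13.7, -30.41, -67.51, -149.86]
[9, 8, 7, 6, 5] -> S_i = 9 + -1*i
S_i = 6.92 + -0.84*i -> [6.92, 6.08, 5.24, 4.4, 3.56]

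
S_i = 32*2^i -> [32, 64, 128, 256, 512]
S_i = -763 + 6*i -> [-763, -757, -751, -745, -739]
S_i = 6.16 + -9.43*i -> [6.16, -3.27, -12.7, -22.13, -31.56]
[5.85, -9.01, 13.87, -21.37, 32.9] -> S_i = 5.85*(-1.54)^i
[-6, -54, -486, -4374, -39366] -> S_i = -6*9^i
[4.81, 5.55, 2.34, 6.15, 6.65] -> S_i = Random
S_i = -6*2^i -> [-6, -12, -24, -48, -96]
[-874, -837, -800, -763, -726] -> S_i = -874 + 37*i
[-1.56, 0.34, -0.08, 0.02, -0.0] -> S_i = -1.56*(-0.22)^i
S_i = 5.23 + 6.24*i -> [5.23, 11.47, 17.71, 23.95, 30.19]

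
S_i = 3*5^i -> [3, 15, 75, 375, 1875]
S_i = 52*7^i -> [52, 364, 2548, 17836, 124852]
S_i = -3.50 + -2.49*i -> [-3.5, -5.99, -8.48, -10.97, -13.46]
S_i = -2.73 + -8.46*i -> [-2.73, -11.19, -19.65, -28.11, -36.57]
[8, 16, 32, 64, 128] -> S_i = 8*2^i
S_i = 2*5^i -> [2, 10, 50, 250, 1250]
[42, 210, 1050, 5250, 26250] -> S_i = 42*5^i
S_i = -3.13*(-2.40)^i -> [-3.13, 7.51, -18.03, 43.27, -103.85]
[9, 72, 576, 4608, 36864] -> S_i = 9*8^i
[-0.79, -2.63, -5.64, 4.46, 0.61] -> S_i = Random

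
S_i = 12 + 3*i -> [12, 15, 18, 21, 24]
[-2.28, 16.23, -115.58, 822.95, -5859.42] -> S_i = -2.28*(-7.12)^i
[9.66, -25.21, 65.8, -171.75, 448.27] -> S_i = 9.66*(-2.61)^i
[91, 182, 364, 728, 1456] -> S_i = 91*2^i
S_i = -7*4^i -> [-7, -28, -112, -448, -1792]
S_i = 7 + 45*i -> [7, 52, 97, 142, 187]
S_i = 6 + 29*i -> [6, 35, 64, 93, 122]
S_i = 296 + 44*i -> [296, 340, 384, 428, 472]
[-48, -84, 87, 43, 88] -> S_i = Random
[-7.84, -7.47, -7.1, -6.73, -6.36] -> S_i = -7.84 + 0.37*i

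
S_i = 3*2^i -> [3, 6, 12, 24, 48]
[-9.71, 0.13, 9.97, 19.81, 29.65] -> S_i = -9.71 + 9.84*i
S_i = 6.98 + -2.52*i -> [6.98, 4.46, 1.94, -0.58, -3.1]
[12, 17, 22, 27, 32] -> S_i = 12 + 5*i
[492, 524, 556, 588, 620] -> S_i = 492 + 32*i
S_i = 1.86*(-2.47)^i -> [1.86, -4.59, 11.35, -28.03, 69.23]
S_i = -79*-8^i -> [-79, 632, -5056, 40448, -323584]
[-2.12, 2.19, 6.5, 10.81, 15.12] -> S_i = -2.12 + 4.31*i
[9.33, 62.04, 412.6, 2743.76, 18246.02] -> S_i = 9.33*6.65^i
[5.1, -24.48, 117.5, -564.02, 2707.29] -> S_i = 5.10*(-4.80)^i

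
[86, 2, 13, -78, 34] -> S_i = Random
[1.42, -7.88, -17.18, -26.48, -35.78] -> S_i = 1.42 + -9.30*i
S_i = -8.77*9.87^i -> [-8.77, -86.56, -854.35, -8432.4, -83227.76]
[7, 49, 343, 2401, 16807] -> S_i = 7*7^i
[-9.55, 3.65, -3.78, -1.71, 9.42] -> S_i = Random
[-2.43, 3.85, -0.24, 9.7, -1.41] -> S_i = Random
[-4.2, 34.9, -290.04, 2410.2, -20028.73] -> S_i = -4.20*(-8.31)^i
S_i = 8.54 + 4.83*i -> [8.54, 13.37, 18.2, 23.03, 27.86]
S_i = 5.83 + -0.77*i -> [5.83, 5.06, 4.29, 3.52, 2.75]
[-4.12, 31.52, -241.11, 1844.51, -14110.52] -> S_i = -4.12*(-7.65)^i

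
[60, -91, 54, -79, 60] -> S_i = Random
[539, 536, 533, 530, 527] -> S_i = 539 + -3*i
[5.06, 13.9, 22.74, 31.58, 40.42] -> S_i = 5.06 + 8.84*i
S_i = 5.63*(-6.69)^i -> [5.63, -37.66, 251.98, -1685.73, 11277.5]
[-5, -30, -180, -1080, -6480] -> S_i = -5*6^i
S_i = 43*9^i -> [43, 387, 3483, 31347, 282123]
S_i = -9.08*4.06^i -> [-9.08, -36.86, -149.67, -607.66, -2467.12]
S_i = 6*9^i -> [6, 54, 486, 4374, 39366]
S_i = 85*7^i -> [85, 595, 4165, 29155, 204085]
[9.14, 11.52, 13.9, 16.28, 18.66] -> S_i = 9.14 + 2.38*i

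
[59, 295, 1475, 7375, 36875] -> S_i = 59*5^i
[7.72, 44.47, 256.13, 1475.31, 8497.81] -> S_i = 7.72*5.76^i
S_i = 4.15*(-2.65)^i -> [4.15, -11.0, 29.14, -77.23, 204.66]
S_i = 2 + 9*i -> [2, 11, 20, 29, 38]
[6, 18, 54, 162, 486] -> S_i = 6*3^i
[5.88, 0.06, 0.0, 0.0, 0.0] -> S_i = 5.88*0.01^i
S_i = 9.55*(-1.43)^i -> [9.55, -13.66, 19.53, -27.93, 39.93]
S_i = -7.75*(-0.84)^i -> [-7.75, 6.51, -5.47, 4.59, -3.86]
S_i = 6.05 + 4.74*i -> [6.05, 10.79, 15.53, 20.27, 25.01]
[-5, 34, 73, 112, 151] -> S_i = -5 + 39*i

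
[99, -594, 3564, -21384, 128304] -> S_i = 99*-6^i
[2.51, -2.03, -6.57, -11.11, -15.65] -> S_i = 2.51 + -4.54*i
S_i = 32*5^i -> [32, 160, 800, 4000, 20000]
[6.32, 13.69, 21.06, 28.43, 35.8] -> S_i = 6.32 + 7.37*i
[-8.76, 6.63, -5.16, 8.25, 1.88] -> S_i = Random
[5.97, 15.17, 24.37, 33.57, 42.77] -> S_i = 5.97 + 9.20*i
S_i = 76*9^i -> [76, 684, 6156, 55404, 498636]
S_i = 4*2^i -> [4, 8, 16, 32, 64]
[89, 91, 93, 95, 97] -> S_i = 89 + 2*i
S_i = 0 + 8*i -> [0, 8, 16, 24, 32]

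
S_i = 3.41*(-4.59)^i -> [3.41, -15.65, 71.84, -329.76, 1513.58]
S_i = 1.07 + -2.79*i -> [1.07, -1.72, -4.51, -7.3, -10.09]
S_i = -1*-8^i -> [-1, 8, -64, 512, -4096]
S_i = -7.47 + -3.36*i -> [-7.47, -10.83, -14.19, -17.55, -20.91]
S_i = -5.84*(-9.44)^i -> [-5.84, 55.13, -520.42, 4912.8, -46376.8]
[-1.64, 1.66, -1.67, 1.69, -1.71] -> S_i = -1.64*(-1.01)^i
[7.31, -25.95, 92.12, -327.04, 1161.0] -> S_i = 7.31*(-3.55)^i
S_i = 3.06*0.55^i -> [3.06, 1.68, 0.93, 0.51, 0.28]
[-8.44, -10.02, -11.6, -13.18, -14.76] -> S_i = -8.44 + -1.58*i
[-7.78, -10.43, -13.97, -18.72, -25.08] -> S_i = -7.78*1.34^i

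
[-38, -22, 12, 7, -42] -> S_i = Random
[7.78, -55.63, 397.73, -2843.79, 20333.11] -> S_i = 7.78*(-7.15)^i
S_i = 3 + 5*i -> [3, 8, 13, 18, 23]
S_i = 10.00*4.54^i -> [10.0, 45.4, 206.12, 935.77, 4248.38]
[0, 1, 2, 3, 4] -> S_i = 0 + 1*i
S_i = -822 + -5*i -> [-822, -827, -832, -837, -842]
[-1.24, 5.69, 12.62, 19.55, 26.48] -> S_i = -1.24 + 6.93*i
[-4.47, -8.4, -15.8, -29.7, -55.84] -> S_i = -4.47*1.88^i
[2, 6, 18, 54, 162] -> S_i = 2*3^i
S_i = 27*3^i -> [27, 81, 243, 729, 2187]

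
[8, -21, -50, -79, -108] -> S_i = 8 + -29*i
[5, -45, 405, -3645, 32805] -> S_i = 5*-9^i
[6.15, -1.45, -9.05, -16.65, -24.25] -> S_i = 6.15 + -7.60*i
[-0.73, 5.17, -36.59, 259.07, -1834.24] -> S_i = -0.73*(-7.08)^i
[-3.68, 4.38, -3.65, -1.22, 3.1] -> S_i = Random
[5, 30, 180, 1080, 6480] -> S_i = 5*6^i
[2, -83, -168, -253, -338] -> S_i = 2 + -85*i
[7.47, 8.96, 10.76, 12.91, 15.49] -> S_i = 7.47*1.20^i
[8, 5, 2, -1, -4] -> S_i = 8 + -3*i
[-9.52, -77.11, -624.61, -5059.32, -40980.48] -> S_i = -9.52*8.10^i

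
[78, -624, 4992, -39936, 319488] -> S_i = 78*-8^i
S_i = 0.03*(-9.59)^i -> [0.03, -0.29, 2.76, -26.46, 253.74]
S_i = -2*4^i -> [-2, -8, -32, -128, -512]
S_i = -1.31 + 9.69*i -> [-1.31, 8.38, 18.07, 27.76, 37.45]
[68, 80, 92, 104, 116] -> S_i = 68 + 12*i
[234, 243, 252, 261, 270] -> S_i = 234 + 9*i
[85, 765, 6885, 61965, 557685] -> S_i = 85*9^i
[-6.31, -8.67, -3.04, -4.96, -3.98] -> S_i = Random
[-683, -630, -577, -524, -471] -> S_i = -683 + 53*i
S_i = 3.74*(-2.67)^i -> [3.74, -9.99, 26.66, -71.19, 190.07]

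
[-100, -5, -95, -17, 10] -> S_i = Random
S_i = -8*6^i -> [-8, -48, -288, -1728, -10368]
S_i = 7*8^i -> [7, 56, 448, 3584, 28672]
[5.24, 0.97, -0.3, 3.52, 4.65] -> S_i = Random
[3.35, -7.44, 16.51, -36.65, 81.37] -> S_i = 3.35*(-2.22)^i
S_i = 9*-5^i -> [9, -45, 225, -1125, 5625]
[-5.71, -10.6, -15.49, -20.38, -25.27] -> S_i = -5.71 + -4.89*i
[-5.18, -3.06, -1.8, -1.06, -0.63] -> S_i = -5.18*0.59^i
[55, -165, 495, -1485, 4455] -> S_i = 55*-3^i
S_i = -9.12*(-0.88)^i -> [-9.12, 8.03, -7.06, 6.22, -5.47]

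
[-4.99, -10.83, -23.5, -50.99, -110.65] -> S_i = -4.99*2.17^i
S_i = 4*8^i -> [4, 32, 256, 2048, 16384]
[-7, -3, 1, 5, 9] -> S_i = -7 + 4*i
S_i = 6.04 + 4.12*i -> [6.04, 10.16, 14.28, 18.4, 22.52]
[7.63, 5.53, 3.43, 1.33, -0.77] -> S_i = 7.63 + -2.10*i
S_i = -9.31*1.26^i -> [-9.31, -11.73, -14.78, -18.62, -23.47]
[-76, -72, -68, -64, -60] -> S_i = -76 + 4*i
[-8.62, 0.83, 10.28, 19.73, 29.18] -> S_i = -8.62 + 9.45*i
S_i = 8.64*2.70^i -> [8.64, 23.33, 62.99, 170.06, 459.17]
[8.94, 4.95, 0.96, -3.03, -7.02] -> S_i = 8.94 + -3.99*i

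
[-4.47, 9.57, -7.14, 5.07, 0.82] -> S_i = Random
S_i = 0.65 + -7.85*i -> [0.65, -7.2, -15.05, -22.9, -30.75]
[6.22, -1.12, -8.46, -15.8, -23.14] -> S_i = 6.22 + -7.34*i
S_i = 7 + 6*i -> [7, 13, 19, 25, 31]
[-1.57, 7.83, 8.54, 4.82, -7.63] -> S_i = Random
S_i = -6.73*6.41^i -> [-6.73, -43.14, -276.52, -1772.51, -11361.8]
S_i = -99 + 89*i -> [-99, -10, 79, 168, 257]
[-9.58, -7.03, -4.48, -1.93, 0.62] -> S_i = -9.58 + 2.55*i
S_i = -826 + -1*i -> [-826, -827, -828, -829, -830]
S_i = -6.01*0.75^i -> [-6.01, -4.51, -3.38, -2.54, -1.9]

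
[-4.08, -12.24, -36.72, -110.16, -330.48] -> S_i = -4.08*3.00^i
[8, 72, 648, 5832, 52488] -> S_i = 8*9^i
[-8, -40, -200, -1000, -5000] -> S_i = -8*5^i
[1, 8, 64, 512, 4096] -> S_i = 1*8^i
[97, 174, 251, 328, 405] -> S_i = 97 + 77*i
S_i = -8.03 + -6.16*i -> [-8.03, -14.19, -20.35, -26.51, -32.67]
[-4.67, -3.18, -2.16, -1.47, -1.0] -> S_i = -4.67*0.68^i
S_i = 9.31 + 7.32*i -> [9.31, 16.63, 23.95, 31.27, 38.59]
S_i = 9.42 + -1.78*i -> [9.42, 7.64, 5.86, 4.08, 2.3]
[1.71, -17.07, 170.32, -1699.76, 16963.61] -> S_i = 1.71*(-9.98)^i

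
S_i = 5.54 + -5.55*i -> [5.54, -0.01, -5.56, -11.11, -16.66]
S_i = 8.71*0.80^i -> [8.71, 6.97, 5.57, 4.46, 3.57]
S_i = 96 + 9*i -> [96, 105, 114, 123, 132]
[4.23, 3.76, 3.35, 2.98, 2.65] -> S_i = 4.23*0.89^i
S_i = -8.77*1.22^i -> [-8.77, -10.7, -13.05, -15.92, -19.43]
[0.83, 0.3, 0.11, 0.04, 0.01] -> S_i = 0.83*0.36^i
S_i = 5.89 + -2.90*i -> [5.89, 2.99, 0.09, -2.81, -5.71]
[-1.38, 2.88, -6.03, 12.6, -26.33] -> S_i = -1.38*(-2.09)^i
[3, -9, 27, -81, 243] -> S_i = 3*-3^i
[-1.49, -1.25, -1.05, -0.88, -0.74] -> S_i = -1.49*0.84^i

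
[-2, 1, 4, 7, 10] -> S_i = -2 + 3*i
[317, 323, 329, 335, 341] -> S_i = 317 + 6*i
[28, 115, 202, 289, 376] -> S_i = 28 + 87*i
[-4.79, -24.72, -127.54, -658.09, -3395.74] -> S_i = -4.79*5.16^i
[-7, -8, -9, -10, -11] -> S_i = -7 + -1*i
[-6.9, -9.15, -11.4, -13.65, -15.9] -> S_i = -6.90 + -2.25*i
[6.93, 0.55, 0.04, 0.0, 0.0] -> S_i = 6.93*0.08^i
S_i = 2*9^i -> [2, 18, 162, 1458, 13122]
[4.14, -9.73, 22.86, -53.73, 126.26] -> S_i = 4.14*(-2.35)^i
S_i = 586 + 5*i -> [586, 591, 596, 601, 606]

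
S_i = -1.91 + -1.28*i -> [-1.91, -3.19, -4.47, -5.75, -7.03]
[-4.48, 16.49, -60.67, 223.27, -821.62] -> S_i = -4.48*(-3.68)^i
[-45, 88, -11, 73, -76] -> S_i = Random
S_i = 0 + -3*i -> [0, -3, -6, -9, -12]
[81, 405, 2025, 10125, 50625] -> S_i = 81*5^i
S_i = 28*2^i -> [28, 56, 112, 224, 448]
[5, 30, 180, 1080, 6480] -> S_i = 5*6^i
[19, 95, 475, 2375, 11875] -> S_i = 19*5^i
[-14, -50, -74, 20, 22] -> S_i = Random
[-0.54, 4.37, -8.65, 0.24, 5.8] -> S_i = Random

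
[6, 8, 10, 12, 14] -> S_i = 6 + 2*i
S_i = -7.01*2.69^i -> [-7.01, -18.86, -50.73, -136.45, -367.05]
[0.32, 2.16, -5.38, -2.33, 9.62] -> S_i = Random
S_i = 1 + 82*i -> [1, 83, 165, 247, 329]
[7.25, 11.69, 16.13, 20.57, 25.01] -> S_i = 7.25 + 4.44*i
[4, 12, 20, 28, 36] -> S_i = 4 + 8*i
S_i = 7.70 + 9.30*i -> [7.7, 17.0, 26.3, 35.6, 44.9]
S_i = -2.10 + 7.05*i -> [-2.1, 4.95, 12.0, 19.05, 26.1]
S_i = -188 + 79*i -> [-188, -109, -30, 49, 128]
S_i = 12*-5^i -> [12, -60, 300, -1500, 7500]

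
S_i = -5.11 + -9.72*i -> [-5.11, -14.83, -24.55, -34.27, -43.99]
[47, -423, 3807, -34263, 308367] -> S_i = 47*-9^i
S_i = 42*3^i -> [42, 126, 378, 1134, 3402]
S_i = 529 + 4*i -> [529, 533, 537, 541, 545]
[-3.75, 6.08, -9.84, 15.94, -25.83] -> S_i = -3.75*(-1.62)^i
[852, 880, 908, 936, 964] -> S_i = 852 + 28*i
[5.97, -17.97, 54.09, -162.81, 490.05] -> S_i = 5.97*(-3.01)^i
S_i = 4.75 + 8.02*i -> [4.75, 12.77, 20.79, 28.81, 36.83]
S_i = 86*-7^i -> [86, -602, 4214, -29498, 206486]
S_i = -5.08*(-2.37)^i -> [-5.08, 12.04, -28.53, 67.63, -160.27]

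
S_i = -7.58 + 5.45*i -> [-7.58, -2.13, 3.32, 8.77, 14.22]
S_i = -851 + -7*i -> [-851, -858, -865, -872, -879]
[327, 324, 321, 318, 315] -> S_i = 327 + -3*i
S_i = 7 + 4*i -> [7, 11, 15, 19, 23]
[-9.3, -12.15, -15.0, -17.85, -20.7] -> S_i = -9.30 + -2.85*i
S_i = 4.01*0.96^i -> [4.01, 3.85, 3.7, 3.55, 3.41]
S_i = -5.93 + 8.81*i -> [-5.93, 2.88, 11.69, 20.5, 29.31]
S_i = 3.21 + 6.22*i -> [3.21, 9.43, 15.65, 21.87, 28.09]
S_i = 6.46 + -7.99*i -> [6.46, -1.53, -9.52, -17.51, -25.5]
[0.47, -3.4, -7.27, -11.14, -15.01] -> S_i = 0.47 + -3.87*i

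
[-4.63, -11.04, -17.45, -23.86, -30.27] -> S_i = -4.63 + -6.41*i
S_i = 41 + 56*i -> [41, 97, 153, 209, 265]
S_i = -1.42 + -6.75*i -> [-1.42, -8.17, -14.92, -21.67, -28.42]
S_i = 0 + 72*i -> [0, 72, 144, 216, 288]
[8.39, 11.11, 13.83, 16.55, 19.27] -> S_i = 8.39 + 2.72*i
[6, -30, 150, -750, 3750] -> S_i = 6*-5^i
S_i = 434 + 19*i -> [434, 453, 472, 491, 510]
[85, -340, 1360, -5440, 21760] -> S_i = 85*-4^i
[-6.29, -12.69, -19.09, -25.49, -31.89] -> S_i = -6.29 + -6.40*i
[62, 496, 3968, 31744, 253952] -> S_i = 62*8^i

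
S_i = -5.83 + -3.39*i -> [-5.83, -9.22, -12.61, -16.0, -19.39]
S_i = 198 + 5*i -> [198, 203, 208, 213, 218]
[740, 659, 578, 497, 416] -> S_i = 740 + -81*i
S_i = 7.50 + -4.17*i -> [7.5, 3.33, -0.84, -5.01, -9.18]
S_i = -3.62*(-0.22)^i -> [-3.62, 0.8, -0.18, 0.04, -0.01]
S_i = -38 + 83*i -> [-38, 45, 128, 211, 294]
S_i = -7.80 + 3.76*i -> [-7.8, -4.04, -0.28, 3.48, 7.24]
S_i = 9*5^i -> [9, 45, 225, 1125, 5625]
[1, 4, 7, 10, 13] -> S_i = 1 + 3*i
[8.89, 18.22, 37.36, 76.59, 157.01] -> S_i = 8.89*2.05^i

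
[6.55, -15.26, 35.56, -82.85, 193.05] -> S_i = 6.55*(-2.33)^i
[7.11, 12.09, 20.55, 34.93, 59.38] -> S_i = 7.11*1.70^i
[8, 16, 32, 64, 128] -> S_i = 8*2^i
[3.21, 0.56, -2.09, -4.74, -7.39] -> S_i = 3.21 + -2.65*i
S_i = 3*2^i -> [3, 6, 12, 24, 48]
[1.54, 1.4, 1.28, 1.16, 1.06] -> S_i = 1.54*0.91^i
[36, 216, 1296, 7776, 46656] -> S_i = 36*6^i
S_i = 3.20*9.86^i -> [3.2, 31.55, 311.1, 3067.47, 30245.28]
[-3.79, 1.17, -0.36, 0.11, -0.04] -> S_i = -3.79*(-0.31)^i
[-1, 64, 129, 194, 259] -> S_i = -1 + 65*i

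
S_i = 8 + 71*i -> [8, 79, 150, 221, 292]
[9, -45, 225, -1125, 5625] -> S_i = 9*-5^i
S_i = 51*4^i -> [51, 204, 816, 3264, 13056]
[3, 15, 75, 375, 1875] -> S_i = 3*5^i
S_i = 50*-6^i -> [50, -300, 1800, -10800, 64800]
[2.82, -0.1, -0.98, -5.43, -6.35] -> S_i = Random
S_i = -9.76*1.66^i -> [-9.76, -16.2, -26.89, -44.65, -74.11]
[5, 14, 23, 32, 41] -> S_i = 5 + 9*i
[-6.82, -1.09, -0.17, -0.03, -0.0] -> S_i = -6.82*0.16^i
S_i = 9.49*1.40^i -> [9.49, 13.29, 18.6, 26.04, 36.46]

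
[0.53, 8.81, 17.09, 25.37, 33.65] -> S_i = 0.53 + 8.28*i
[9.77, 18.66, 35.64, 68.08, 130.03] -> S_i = 9.77*1.91^i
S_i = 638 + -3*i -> [638, 635, 632, 629, 626]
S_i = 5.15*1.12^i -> [5.15, 5.77, 6.46, 7.24, 8.1]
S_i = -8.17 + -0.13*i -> [-8.17, -8.3, -8.43, -8.56, -8.69]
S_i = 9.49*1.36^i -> [9.49, 12.91, 17.55, 23.87, 32.47]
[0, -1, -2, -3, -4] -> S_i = 0 + -1*i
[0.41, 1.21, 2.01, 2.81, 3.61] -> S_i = 0.41 + 0.80*i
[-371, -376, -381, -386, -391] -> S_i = -371 + -5*i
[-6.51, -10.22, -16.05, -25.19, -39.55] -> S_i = -6.51*1.57^i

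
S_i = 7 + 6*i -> [7, 13, 19, 25, 31]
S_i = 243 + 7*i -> [243, 250, 257, 264, 271]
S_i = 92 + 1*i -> [92, 93, 94, 95, 96]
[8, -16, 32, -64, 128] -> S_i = 8*-2^i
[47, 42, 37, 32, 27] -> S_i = 47 + -5*i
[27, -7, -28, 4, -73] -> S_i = Random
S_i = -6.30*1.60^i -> [-6.3, -10.08, -16.13, -25.8, -41.29]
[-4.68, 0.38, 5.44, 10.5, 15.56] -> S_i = -4.68 + 5.06*i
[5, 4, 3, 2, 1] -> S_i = 5 + -1*i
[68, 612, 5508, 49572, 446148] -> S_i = 68*9^i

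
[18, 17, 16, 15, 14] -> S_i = 18 + -1*i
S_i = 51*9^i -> [51, 459, 4131, 37179, 334611]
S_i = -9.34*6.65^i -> [-9.34, -62.11, -413.04, -2746.7, -18265.58]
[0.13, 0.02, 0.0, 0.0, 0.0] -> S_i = 0.13*0.12^i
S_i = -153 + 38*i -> [-153, -115, -77, -39, -1]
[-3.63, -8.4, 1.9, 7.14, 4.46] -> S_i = Random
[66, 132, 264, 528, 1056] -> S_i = 66*2^i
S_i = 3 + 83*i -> [3, 86, 169, 252, 335]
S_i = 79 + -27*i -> [79, 52, 25, -2, -29]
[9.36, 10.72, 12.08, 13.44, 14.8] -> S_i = 9.36 + 1.36*i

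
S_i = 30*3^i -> [30, 90, 270, 810, 2430]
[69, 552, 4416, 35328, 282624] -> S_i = 69*8^i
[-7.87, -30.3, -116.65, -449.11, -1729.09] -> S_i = -7.87*3.85^i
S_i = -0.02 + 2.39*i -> [-0.02, 2.37, 4.76, 7.15, 9.54]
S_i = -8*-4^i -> [-8, 32, -128, 512, -2048]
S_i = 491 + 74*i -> [491, 565, 639, 713, 787]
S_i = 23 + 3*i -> [23, 26, 29, 32, 35]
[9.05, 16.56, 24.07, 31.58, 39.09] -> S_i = 9.05 + 7.51*i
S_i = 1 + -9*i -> [1, -8, -17, -26, -35]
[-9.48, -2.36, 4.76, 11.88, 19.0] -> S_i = -9.48 + 7.12*i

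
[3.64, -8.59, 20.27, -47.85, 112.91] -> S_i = 3.64*(-2.36)^i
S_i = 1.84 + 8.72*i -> [1.84, 10.56, 19.28, 28.0, 36.72]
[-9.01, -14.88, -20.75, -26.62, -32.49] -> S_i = -9.01 + -5.87*i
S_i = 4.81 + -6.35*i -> [4.81, -1.54, -7.89, -14.24, -20.59]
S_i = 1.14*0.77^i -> [1.14, 0.88, 0.68, 0.52, 0.4]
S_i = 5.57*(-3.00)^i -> [5.57, -16.71, 50.13, -150.39, 451.17]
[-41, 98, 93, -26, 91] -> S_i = Random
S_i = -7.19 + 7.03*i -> [-7.19, -0.16, 6.87, 13.9, 20.93]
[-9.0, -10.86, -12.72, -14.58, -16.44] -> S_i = -9.00 + -1.86*i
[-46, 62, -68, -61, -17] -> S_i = Random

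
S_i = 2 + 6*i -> [2, 8, 14, 20, 26]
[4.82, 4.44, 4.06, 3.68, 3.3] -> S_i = 4.82 + -0.38*i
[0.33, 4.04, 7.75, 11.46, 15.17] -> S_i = 0.33 + 3.71*i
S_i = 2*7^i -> [2, 14, 98, 686, 4802]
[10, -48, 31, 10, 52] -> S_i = Random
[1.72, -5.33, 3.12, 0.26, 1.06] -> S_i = Random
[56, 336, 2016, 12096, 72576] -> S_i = 56*6^i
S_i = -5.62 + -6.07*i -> [-5.62, -11.69, -17.76, -23.83, -29.9]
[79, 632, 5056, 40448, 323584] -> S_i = 79*8^i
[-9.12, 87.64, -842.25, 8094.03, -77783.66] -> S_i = -9.12*(-9.61)^i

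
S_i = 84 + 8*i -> [84, 92, 100, 108, 116]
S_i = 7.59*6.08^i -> [7.59, 46.15, 280.57, 1705.9, 10371.85]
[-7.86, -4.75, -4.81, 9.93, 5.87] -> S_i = Random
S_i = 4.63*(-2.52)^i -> [4.63, -11.67, 29.4, -74.09, 186.72]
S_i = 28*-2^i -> [28, -56, 112, -224, 448]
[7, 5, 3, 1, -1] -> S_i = 7 + -2*i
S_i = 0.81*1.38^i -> [0.81, 1.12, 1.54, 2.13, 2.94]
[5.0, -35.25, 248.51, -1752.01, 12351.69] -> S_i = 5.00*(-7.05)^i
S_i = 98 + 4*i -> [98, 102, 106, 110, 114]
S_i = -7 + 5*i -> [-7, -2, 3, 8, 13]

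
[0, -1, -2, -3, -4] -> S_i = 0 + -1*i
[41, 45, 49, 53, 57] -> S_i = 41 + 4*i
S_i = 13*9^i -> [13, 117, 1053, 9477, 85293]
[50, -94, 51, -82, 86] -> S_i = Random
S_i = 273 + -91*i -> [273, 182, 91, 0, -91]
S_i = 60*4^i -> [60, 240, 960, 3840, 15360]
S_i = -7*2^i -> [-7, -14, -28, -56, -112]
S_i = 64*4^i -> [64, 256, 1024, 4096, 16384]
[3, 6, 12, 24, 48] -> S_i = 3*2^i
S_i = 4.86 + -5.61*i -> [4.86, -0.75, -6.36, -11.97, -17.58]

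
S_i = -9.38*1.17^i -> [-9.38, -10.97, -12.84, -15.02, -17.58]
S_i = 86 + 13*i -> [86, 99, 112, 125, 138]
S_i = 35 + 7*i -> [35, 42, 49, 56, 63]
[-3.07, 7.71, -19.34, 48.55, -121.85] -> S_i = -3.07*(-2.51)^i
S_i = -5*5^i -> [-5, -25, -125, -625, -3125]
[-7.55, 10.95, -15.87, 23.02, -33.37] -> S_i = -7.55*(-1.45)^i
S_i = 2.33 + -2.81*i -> [2.33, -0.48, -3.29, -6.1, -8.91]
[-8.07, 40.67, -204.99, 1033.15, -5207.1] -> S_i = -8.07*(-5.04)^i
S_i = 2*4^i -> [2, 8, 32, 128, 512]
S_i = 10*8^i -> [10, 80, 640, 5120, 40960]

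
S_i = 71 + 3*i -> [71, 74, 77, 80, 83]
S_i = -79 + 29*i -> [-79, -50, -21, 8, 37]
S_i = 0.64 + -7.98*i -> [0.64, -7.34, -15.32, -23.3, -31.28]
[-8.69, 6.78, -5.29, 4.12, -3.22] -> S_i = -8.69*(-0.78)^i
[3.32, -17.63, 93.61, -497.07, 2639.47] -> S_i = 3.32*(-5.31)^i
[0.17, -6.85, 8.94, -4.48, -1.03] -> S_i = Random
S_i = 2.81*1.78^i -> [2.81, 5.0, 8.9, 15.85, 28.21]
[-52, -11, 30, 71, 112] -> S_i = -52 + 41*i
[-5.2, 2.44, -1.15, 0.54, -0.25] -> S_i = -5.20*(-0.47)^i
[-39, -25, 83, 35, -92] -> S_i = Random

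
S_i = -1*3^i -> [-1, -3, -9, -27, -81]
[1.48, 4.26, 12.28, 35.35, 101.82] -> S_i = 1.48*2.88^i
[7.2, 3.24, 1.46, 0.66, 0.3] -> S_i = 7.20*0.45^i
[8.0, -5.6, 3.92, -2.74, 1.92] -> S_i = 8.00*(-0.70)^i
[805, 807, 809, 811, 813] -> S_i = 805 + 2*i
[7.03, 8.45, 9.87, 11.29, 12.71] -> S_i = 7.03 + 1.42*i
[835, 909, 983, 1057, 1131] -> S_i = 835 + 74*i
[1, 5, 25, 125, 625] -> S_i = 1*5^i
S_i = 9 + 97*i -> [9, 106, 203, 300, 397]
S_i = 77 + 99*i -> [77, 176, 275, 374, 473]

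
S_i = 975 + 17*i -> [975, 992, 1009, 1026, 1043]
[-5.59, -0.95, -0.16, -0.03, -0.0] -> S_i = -5.59*0.17^i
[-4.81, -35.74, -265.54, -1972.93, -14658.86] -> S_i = -4.81*7.43^i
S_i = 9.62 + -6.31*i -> [9.62, 3.31, -3.0, -9.31, -15.62]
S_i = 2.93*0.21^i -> [2.93, 0.62, 0.13, 0.03, 0.01]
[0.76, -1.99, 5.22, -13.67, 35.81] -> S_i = 0.76*(-2.62)^i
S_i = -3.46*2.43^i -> [-3.46, -8.41, -20.43, -49.65, -120.64]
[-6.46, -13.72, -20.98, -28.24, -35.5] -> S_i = -6.46 + -7.26*i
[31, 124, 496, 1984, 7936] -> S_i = 31*4^i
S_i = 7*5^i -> [7, 35, 175, 875, 4375]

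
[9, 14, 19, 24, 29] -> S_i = 9 + 5*i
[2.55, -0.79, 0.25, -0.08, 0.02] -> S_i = 2.55*(-0.31)^i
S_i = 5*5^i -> [5, 25, 125, 625, 3125]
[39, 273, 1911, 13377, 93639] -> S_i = 39*7^i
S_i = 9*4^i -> [9, 36, 144, 576, 2304]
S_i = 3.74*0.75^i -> [3.74, 2.8, 2.1, 1.58, 1.18]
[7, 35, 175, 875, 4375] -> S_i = 7*5^i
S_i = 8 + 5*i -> [8, 13, 18, 23, 28]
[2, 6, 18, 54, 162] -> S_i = 2*3^i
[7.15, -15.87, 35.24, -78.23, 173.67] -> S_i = 7.15*(-2.22)^i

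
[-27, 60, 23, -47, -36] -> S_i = Random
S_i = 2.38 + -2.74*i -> [2.38, -0.36, -3.1, -5.84, -8.58]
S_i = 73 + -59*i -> [73, 14, -45, -104, -163]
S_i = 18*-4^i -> [18, -72, 288, -1152, 4608]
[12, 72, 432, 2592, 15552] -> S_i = 12*6^i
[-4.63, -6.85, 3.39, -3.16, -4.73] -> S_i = Random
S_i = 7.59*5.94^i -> [7.59, 45.08, 267.8, 1590.75, 9449.04]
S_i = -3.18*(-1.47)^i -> [-3.18, 4.67, -6.87, 10.1, -14.85]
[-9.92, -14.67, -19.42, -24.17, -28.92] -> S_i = -9.92 + -4.75*i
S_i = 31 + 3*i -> [31, 34, 37, 40, 43]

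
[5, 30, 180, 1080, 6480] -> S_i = 5*6^i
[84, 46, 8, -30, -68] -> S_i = 84 + -38*i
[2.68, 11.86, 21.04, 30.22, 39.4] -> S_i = 2.68 + 9.18*i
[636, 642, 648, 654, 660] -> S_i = 636 + 6*i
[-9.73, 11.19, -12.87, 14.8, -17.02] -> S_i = -9.73*(-1.15)^i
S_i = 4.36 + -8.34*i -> [4.36, -3.98, -12.32, -20.66, -29.0]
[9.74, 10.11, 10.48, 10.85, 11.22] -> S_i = 9.74 + 0.37*i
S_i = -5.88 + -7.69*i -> [-5.88, -13.57, -21.26, -28.95, -36.64]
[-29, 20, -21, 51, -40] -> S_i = Random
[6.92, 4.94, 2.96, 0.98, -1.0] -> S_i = 6.92 + -1.98*i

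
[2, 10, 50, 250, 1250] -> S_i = 2*5^i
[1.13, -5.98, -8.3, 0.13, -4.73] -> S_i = Random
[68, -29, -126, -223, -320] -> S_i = 68 + -97*i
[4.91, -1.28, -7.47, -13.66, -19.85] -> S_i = 4.91 + -6.19*i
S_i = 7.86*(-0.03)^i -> [7.86, -0.24, 0.01, -0.0, 0.0]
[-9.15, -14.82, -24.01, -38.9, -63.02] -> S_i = -9.15*1.62^i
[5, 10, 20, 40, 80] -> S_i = 5*2^i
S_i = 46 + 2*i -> [46, 48, 50, 52, 54]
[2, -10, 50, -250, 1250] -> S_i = 2*-5^i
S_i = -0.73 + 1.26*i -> [-0.73, 0.53, 1.79, 3.05, 4.31]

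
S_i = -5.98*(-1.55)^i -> [-5.98, 9.27, -14.37, 22.27, -34.52]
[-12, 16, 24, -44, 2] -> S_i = Random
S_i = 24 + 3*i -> [24, 27, 30, 33, 36]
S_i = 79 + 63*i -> [79, 142, 205, 268, 331]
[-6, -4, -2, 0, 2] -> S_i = -6 + 2*i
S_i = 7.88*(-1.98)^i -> [7.88, -15.6, 30.89, -61.17, 121.11]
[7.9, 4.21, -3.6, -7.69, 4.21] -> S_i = Random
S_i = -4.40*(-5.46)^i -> [-4.4, 24.02, -131.17, 716.19, -3910.42]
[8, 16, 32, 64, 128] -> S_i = 8*2^i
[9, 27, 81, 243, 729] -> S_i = 9*3^i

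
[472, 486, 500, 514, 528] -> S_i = 472 + 14*i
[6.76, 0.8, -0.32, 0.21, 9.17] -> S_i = Random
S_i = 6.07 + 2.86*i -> [6.07, 8.93, 11.79, 14.65, 17.51]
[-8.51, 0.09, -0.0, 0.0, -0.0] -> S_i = -8.51*(-0.01)^i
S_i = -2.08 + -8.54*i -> [-2.08, -10.62, -19.16, -27.7, -36.24]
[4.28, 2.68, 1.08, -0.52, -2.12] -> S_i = 4.28 + -1.60*i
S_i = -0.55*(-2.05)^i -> [-0.55, 1.13, -2.31, 4.74, -9.71]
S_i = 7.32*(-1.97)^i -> [7.32, -14.42, 28.41, -55.96, 110.25]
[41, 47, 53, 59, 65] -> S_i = 41 + 6*i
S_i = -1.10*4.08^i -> [-1.1, -4.49, -18.31, -74.71, -304.81]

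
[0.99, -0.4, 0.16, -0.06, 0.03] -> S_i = 0.99*(-0.40)^i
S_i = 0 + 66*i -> [0, 66, 132, 198, 264]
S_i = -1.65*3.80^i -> [-1.65, -6.27, -23.83, -90.54, -344.05]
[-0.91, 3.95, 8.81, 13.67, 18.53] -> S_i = -0.91 + 4.86*i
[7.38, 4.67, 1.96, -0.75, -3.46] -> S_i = 7.38 + -2.71*i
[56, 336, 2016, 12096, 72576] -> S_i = 56*6^i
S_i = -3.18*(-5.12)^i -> [-3.18, 16.28, -83.36, 426.81, -2185.28]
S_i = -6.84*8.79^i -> [-6.84, -60.12, -528.49, -4645.4, -40833.03]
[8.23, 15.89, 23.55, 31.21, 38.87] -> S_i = 8.23 + 7.66*i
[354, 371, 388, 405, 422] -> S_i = 354 + 17*i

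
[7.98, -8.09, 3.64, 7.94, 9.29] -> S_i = Random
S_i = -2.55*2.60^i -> [-2.55, -6.63, -17.24, -44.82, -116.53]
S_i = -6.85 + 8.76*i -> [-6.85, 1.91, 10.67, 19.43, 28.19]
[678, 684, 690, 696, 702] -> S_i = 678 + 6*i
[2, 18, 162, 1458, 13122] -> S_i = 2*9^i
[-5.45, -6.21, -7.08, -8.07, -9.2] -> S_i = -5.45*1.14^i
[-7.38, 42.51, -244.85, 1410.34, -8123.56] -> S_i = -7.38*(-5.76)^i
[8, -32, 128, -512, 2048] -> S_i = 8*-4^i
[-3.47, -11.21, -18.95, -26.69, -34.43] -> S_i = -3.47 + -7.74*i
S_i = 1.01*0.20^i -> [1.01, 0.2, 0.04, 0.01, 0.0]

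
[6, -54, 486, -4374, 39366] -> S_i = 6*-9^i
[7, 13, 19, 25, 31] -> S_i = 7 + 6*i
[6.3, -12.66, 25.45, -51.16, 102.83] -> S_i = 6.30*(-2.01)^i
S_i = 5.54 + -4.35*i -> [5.54, 1.19, -3.16, -7.51, -11.86]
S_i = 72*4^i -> [72, 288, 1152, 4608, 18432]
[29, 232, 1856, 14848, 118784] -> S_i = 29*8^i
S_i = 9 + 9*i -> [9, 18, 27, 36, 45]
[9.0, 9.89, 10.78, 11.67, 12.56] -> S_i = 9.00 + 0.89*i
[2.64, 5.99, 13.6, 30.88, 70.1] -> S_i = 2.64*2.27^i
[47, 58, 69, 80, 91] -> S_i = 47 + 11*i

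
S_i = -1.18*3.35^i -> [-1.18, -3.95, -13.24, -44.36, -148.61]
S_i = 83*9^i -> [83, 747, 6723, 60507, 544563]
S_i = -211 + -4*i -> [-211, -215, -219, -223, -227]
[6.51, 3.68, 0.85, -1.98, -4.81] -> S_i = 6.51 + -2.83*i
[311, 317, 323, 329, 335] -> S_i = 311 + 6*i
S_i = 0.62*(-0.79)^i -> [0.62, -0.49, 0.39, -0.31, 0.24]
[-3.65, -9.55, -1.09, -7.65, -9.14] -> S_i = Random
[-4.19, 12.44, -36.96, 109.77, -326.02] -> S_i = -4.19*(-2.97)^i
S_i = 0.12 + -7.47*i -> [0.12, -7.35, -14.82, -22.29, -29.76]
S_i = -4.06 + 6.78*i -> [-4.06, 2.72, 9.5, 16.28, 23.06]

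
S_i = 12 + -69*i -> [12, -57, -126, -195, -264]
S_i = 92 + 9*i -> [92, 101, 110, 119, 128]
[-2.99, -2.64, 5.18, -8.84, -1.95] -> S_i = Random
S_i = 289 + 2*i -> [289, 291, 293, 295, 297]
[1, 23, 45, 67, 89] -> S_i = 1 + 22*i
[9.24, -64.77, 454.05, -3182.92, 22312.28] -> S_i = 9.24*(-7.01)^i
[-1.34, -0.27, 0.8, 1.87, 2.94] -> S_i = -1.34 + 1.07*i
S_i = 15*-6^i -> [15, -90, 540, -3240, 19440]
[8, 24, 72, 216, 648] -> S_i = 8*3^i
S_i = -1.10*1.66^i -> [-1.1, -1.83, -3.03, -5.03, -8.35]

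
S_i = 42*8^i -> [42, 336, 2688, 21504, 172032]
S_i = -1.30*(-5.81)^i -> [-1.3, 7.55, -43.88, 254.96, -1481.32]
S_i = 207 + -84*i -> [207, 123, 39, -45, -129]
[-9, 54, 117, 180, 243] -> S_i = -9 + 63*i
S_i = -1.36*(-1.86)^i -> [-1.36, 2.53, -4.71, 8.75, -16.28]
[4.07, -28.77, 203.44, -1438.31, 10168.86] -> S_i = 4.07*(-7.07)^i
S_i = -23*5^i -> [-23, -115, -575, -2875, -14375]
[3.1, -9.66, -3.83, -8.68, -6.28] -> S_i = Random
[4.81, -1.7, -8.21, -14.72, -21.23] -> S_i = 4.81 + -6.51*i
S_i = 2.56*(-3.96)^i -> [2.56, -10.14, 40.14, -158.97, 629.54]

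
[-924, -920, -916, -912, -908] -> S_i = -924 + 4*i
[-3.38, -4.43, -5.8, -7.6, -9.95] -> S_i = -3.38*1.31^i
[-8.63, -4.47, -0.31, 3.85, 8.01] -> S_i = -8.63 + 4.16*i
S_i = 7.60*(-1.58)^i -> [7.6, -12.01, 18.97, -29.98, 47.36]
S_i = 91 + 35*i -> [91, 126, 161, 196, 231]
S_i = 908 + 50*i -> [908, 958, 1008, 1058, 1108]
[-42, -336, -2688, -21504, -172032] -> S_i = -42*8^i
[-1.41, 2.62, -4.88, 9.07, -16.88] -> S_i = -1.41*(-1.86)^i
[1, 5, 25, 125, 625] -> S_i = 1*5^i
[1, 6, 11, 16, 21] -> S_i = 1 + 5*i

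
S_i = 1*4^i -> [1, 4, 16, 64, 256]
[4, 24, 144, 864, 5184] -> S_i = 4*6^i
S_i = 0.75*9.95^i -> [0.75, 7.46, 74.25, 738.81, 7351.12]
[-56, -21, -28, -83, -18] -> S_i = Random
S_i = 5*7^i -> [5, 35, 245, 1715, 12005]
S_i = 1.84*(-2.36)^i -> [1.84, -4.34, 10.25, -24.19, 57.08]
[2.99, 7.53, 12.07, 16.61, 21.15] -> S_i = 2.99 + 4.54*i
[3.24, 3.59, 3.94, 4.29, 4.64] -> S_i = 3.24 + 0.35*i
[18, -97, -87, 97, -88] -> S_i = Random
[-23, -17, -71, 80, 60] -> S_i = Random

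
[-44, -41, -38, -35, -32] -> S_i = -44 + 3*i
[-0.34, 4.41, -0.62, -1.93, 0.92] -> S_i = Random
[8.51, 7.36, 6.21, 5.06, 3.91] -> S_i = 8.51 + -1.15*i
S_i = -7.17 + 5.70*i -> [-7.17, -1.47, 4.23, 9.93, 15.63]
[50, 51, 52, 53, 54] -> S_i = 50 + 1*i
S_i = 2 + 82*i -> [2, 84, 166, 248, 330]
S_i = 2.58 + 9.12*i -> [2.58, 11.7, 20.82, 29.94, 39.06]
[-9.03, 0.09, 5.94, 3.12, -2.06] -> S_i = Random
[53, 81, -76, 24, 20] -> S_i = Random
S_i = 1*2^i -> [1, 2, 4, 8, 16]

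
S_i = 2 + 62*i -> [2, 64, 126, 188, 250]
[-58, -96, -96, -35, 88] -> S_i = Random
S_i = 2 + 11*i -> [2, 13, 24, 35, 46]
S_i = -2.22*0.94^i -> [-2.22, -2.09, -1.96, -1.84, -1.73]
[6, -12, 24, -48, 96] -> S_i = 6*-2^i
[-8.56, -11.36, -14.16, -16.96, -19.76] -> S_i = -8.56 + -2.80*i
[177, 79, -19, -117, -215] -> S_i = 177 + -98*i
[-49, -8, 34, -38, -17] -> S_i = Random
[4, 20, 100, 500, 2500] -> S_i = 4*5^i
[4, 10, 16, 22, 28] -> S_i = 4 + 6*i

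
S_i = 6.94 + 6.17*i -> [6.94, 13.11, 19.28, 25.45, 31.62]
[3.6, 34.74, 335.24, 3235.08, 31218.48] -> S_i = 3.60*9.65^i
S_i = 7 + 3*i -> [7, 10, 13, 16, 19]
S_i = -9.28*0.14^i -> [-9.28, -1.3, -0.18, -0.03, -0.0]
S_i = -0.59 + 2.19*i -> [-0.59, 1.6, 3.79, 5.98, 8.17]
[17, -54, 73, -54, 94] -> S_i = Random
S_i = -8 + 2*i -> [-8, -6, -4, -2, 0]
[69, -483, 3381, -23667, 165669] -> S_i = 69*-7^i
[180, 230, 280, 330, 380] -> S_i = 180 + 50*i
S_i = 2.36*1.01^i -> [2.36, 2.38, 2.41, 2.43, 2.46]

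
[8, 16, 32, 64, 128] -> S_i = 8*2^i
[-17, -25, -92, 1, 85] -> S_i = Random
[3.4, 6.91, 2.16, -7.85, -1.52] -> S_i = Random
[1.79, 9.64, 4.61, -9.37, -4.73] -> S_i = Random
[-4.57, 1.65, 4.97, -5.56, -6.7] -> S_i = Random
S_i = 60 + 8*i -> [60, 68, 76, 84, 92]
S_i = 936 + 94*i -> [936, 1030, 1124, 1218, 1312]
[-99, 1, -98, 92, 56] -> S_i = Random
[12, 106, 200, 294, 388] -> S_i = 12 + 94*i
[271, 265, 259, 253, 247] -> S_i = 271 + -6*i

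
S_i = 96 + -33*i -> [96, 63, 30, -3, -36]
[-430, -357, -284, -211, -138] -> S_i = -430 + 73*i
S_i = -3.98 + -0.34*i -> [-3.98, -4.32, -4.66, -5.0, -5.34]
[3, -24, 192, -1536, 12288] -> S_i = 3*-8^i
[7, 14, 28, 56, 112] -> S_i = 7*2^i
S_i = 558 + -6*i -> [558, 552, 546, 540, 534]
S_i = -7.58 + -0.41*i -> [-7.58, -7.99, -8.4, -8.81, -9.22]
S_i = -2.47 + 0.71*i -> [-2.47, -1.76, -1.05, -0.34, 0.37]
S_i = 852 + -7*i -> [852, 845, 838, 831, 824]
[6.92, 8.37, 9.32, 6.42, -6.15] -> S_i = Random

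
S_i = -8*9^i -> [-8, -72, -648, -5832, -52488]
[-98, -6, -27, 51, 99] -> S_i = Random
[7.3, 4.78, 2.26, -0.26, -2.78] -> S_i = 7.30 + -2.52*i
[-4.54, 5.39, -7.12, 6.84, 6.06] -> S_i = Random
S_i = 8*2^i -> [8, 16, 32, 64, 128]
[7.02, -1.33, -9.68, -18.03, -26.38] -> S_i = 7.02 + -8.35*i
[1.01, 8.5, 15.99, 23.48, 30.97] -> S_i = 1.01 + 7.49*i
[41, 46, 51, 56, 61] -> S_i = 41 + 5*i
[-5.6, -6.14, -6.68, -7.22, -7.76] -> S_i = -5.60 + -0.54*i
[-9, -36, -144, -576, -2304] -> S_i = -9*4^i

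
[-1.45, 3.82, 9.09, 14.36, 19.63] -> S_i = -1.45 + 5.27*i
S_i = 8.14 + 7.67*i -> [8.14, 15.81, 23.48, 31.15, 38.82]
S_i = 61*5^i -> [61, 305, 1525, 7625, 38125]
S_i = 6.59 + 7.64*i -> [6.59, 14.23, 21.87, 29.51, 37.15]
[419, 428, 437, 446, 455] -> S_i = 419 + 9*i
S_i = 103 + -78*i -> [103, 25, -53, -131, -209]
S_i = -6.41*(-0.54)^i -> [-6.41, 3.46, -1.87, 1.01, -0.55]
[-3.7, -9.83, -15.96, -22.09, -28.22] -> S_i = -3.70 + -6.13*i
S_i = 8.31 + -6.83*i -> [8.31, 1.48, -5.35, -12.18, -19.01]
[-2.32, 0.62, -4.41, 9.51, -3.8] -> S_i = Random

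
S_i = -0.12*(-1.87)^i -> [-0.12, 0.22, -0.42, 0.78, -1.47]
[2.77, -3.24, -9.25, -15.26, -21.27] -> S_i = 2.77 + -6.01*i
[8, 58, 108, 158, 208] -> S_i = 8 + 50*i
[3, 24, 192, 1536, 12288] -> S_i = 3*8^i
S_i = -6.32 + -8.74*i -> [-6.32, -15.06, -23.8, -32.54, -41.28]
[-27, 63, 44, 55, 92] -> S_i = Random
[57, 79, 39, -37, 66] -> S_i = Random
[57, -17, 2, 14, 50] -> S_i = Random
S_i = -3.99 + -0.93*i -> [-3.99, -4.92, -5.85, -6.78, -7.71]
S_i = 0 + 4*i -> [0, 4, 8, 12, 16]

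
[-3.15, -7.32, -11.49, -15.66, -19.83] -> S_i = -3.15 + -4.17*i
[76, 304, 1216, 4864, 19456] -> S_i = 76*4^i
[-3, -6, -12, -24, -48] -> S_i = -3*2^i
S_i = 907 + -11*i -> [907, 896, 885, 874, 863]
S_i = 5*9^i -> [5, 45, 405, 3645, 32805]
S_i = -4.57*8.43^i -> [-4.57, -38.53, -324.77, -2737.78, -23079.51]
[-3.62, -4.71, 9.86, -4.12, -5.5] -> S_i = Random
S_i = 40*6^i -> [40, 240, 1440, 8640, 51840]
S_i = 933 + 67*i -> [933, 1000, 1067, 1134, 1201]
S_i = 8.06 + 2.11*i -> [8.06, 10.17, 12.28, 14.39, 16.5]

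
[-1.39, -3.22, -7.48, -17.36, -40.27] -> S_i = -1.39*2.32^i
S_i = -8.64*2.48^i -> [-8.64, -21.43, -53.14, -131.79, -326.83]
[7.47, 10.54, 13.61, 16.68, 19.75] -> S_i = 7.47 + 3.07*i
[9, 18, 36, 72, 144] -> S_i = 9*2^i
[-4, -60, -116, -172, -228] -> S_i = -4 + -56*i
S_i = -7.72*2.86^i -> [-7.72, -22.08, -63.15, -180.6, -516.51]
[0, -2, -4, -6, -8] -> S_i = 0 + -2*i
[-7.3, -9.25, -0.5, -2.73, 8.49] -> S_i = Random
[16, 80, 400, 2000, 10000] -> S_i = 16*5^i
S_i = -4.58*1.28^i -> [-4.58, -5.86, -7.5, -9.6, -12.29]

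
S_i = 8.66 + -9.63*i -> [8.66, -0.97, -10.6, -20.23, -29.86]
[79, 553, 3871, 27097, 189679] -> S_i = 79*7^i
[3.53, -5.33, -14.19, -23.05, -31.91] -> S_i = 3.53 + -8.86*i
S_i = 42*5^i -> [42, 210, 1050, 5250, 26250]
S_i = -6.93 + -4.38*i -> [-6.93, -11.31, -15.69, -20.07, -24.45]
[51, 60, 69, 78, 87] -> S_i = 51 + 9*i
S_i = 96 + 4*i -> [96, 100, 104, 108, 112]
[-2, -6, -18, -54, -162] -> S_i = -2*3^i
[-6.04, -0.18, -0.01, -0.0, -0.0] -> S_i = -6.04*0.03^i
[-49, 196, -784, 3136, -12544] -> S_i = -49*-4^i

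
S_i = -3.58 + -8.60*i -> [-3.58, -12.18, -20.78, -29.38, -37.98]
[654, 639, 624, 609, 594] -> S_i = 654 + -15*i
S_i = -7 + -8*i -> [-7, -15, -23, -31, -39]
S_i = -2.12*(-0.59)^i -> [-2.12, 1.25, -0.74, 0.44, -0.26]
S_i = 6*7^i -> [6, 42, 294, 2058, 14406]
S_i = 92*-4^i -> [92, -368, 1472, -5888, 23552]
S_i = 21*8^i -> [21, 168, 1344, 10752, 86016]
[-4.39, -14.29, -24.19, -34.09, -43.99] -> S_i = -4.39 + -9.90*i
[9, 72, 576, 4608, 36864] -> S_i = 9*8^i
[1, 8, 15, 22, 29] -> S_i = 1 + 7*i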